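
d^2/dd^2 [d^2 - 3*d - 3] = 2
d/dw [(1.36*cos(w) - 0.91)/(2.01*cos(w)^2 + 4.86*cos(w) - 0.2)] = (2.7336*cos(w)^2 - 3.6582*cos(w) - 4.1506)*sin(w)/(4.0401*cos(w)^4 + 19.5372*cos(w)^3 + 22.8156*cos(w)^2 - 1.944*cos(w) + 0.04)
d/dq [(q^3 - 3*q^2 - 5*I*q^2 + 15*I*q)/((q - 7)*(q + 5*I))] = (q^4 + q^3*(-14 + 10*I) + q^2*(46 - 100*I) + q*(-350 + 210*I) + 525)/(q^4 + q^3*(-14 + 10*I) + q^2*(24 - 140*I) + q*(350 + 490*I) - 1225)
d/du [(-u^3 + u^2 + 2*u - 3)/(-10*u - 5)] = (4*u^3 + u^2 - 2*u - 8)/(5*(4*u^2 + 4*u + 1))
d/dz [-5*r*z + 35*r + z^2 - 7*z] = -5*r + 2*z - 7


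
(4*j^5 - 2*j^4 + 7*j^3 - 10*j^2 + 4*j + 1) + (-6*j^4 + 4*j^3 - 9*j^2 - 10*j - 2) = 4*j^5 - 8*j^4 + 11*j^3 - 19*j^2 - 6*j - 1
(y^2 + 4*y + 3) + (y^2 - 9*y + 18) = 2*y^2 - 5*y + 21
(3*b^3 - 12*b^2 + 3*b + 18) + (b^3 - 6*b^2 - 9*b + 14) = 4*b^3 - 18*b^2 - 6*b + 32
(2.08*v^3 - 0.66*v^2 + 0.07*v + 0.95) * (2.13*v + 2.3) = 4.4304*v^4 + 3.3782*v^3 - 1.3689*v^2 + 2.1845*v + 2.185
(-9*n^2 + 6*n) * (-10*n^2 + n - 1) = 90*n^4 - 69*n^3 + 15*n^2 - 6*n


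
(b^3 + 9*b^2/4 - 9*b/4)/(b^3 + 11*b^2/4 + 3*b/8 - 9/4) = 2*b*(b + 3)/(2*b^2 + 7*b + 6)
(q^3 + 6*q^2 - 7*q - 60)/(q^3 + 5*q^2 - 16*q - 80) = (q - 3)/(q - 4)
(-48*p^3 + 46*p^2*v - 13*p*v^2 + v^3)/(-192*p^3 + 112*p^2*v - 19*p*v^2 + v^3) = (2*p - v)/(8*p - v)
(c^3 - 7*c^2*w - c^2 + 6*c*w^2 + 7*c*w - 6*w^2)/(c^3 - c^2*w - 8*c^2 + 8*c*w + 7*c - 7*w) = (c - 6*w)/(c - 7)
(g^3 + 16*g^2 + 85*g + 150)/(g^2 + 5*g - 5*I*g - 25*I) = (g^2 + 11*g + 30)/(g - 5*I)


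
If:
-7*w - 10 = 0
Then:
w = -10/7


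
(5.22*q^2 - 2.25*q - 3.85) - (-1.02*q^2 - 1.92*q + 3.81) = 6.24*q^2 - 0.33*q - 7.66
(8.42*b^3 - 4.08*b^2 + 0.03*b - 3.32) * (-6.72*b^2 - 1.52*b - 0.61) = -56.5824*b^5 + 14.6192*b^4 + 0.8638*b^3 + 24.7536*b^2 + 5.0281*b + 2.0252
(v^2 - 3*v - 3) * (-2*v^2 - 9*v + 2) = -2*v^4 - 3*v^3 + 35*v^2 + 21*v - 6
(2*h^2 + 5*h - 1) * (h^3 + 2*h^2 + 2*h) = 2*h^5 + 9*h^4 + 13*h^3 + 8*h^2 - 2*h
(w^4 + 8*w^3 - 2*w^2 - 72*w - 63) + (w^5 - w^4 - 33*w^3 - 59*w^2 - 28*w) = w^5 - 25*w^3 - 61*w^2 - 100*w - 63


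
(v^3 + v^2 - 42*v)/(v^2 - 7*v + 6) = v*(v + 7)/(v - 1)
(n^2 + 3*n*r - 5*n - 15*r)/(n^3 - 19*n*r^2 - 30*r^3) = (5 - n)/(-n^2 + 3*n*r + 10*r^2)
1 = 1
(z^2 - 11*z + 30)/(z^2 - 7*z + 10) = (z - 6)/(z - 2)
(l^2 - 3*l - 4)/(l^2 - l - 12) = (l + 1)/(l + 3)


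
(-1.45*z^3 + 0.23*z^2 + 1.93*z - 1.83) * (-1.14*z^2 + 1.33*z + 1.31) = 1.653*z^5 - 2.1907*z^4 - 3.7938*z^3 + 4.9544*z^2 + 0.0943999999999998*z - 2.3973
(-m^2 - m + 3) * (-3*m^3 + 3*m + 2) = 3*m^5 + 3*m^4 - 12*m^3 - 5*m^2 + 7*m + 6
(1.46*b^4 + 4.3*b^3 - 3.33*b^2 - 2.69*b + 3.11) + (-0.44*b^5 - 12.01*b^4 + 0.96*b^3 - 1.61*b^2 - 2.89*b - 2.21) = -0.44*b^5 - 10.55*b^4 + 5.26*b^3 - 4.94*b^2 - 5.58*b + 0.9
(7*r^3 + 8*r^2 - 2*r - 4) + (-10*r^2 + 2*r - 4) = 7*r^3 - 2*r^2 - 8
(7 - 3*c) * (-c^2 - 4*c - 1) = 3*c^3 + 5*c^2 - 25*c - 7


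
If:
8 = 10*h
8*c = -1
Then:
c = -1/8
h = 4/5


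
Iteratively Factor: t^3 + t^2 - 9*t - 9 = (t + 3)*(t^2 - 2*t - 3) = (t - 3)*(t + 3)*(t + 1)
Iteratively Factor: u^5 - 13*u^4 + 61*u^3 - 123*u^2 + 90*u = (u - 5)*(u^4 - 8*u^3 + 21*u^2 - 18*u) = (u - 5)*(u - 2)*(u^3 - 6*u^2 + 9*u) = (u - 5)*(u - 3)*(u - 2)*(u^2 - 3*u) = (u - 5)*(u - 3)^2*(u - 2)*(u)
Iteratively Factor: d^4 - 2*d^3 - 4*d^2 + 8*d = (d + 2)*(d^3 - 4*d^2 + 4*d) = (d - 2)*(d + 2)*(d^2 - 2*d) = d*(d - 2)*(d + 2)*(d - 2)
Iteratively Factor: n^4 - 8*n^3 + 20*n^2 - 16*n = (n - 2)*(n^3 - 6*n^2 + 8*n) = n*(n - 2)*(n^2 - 6*n + 8) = n*(n - 2)^2*(n - 4)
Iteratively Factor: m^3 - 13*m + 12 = (m + 4)*(m^2 - 4*m + 3) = (m - 1)*(m + 4)*(m - 3)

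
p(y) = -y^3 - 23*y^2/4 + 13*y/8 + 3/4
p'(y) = -3*y^2 - 23*y/2 + 13/8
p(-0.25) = 0.00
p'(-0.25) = 4.31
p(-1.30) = -8.88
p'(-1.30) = 11.50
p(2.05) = -28.70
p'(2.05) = -34.56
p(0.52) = -0.10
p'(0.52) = -5.17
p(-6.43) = 18.42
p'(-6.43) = -48.46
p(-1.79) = -14.85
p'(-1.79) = 12.60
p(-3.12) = -29.92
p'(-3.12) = 8.30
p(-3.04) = -29.23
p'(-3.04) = 8.86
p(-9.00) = 249.38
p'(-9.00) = -137.88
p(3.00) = -73.12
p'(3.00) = -59.88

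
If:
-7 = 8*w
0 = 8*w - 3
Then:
No Solution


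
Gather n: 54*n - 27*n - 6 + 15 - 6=27*n + 3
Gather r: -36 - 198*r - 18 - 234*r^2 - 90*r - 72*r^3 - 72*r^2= -72*r^3 - 306*r^2 - 288*r - 54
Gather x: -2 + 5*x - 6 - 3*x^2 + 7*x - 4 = -3*x^2 + 12*x - 12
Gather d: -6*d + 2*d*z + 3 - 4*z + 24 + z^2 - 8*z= d*(2*z - 6) + z^2 - 12*z + 27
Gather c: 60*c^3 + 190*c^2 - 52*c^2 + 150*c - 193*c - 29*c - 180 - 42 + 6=60*c^3 + 138*c^2 - 72*c - 216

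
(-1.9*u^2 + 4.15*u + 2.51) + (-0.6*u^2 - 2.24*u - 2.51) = -2.5*u^2 + 1.91*u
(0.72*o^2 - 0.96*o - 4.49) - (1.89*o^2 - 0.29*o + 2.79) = -1.17*o^2 - 0.67*o - 7.28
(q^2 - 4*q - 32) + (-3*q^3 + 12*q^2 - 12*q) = -3*q^3 + 13*q^2 - 16*q - 32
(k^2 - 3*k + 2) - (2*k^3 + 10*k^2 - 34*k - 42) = -2*k^3 - 9*k^2 + 31*k + 44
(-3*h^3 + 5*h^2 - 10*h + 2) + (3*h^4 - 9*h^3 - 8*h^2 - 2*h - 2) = 3*h^4 - 12*h^3 - 3*h^2 - 12*h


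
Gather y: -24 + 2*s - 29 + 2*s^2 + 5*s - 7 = 2*s^2 + 7*s - 60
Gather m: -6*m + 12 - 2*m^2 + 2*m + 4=-2*m^2 - 4*m + 16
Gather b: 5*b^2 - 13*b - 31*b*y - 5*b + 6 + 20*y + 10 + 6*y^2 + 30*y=5*b^2 + b*(-31*y - 18) + 6*y^2 + 50*y + 16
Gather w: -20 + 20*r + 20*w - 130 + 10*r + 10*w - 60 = 30*r + 30*w - 210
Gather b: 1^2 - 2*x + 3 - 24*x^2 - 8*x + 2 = -24*x^2 - 10*x + 6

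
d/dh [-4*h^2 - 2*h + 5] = -8*h - 2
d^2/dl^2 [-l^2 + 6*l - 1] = -2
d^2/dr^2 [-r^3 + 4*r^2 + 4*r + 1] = 8 - 6*r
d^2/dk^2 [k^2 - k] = 2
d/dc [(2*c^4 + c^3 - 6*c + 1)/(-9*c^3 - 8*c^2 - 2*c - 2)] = (-18*c^6 - 32*c^5 - 20*c^4 - 128*c^3 - 27*c^2 + 16*c + 14)/(81*c^6 + 144*c^5 + 100*c^4 + 68*c^3 + 36*c^2 + 8*c + 4)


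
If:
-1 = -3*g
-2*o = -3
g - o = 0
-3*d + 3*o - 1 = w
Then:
No Solution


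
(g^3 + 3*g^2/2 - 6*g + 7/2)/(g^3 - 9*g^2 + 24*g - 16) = (2*g^2 + 5*g - 7)/(2*(g^2 - 8*g + 16))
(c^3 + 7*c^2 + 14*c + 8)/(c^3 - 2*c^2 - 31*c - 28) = (c + 2)/(c - 7)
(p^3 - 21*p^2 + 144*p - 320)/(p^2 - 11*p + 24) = (p^2 - 13*p + 40)/(p - 3)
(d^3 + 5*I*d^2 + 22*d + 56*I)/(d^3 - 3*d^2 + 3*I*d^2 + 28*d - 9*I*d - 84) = (d + 2*I)/(d - 3)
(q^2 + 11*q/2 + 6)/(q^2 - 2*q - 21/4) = 2*(q + 4)/(2*q - 7)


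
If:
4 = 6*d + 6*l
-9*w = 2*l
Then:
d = 9*w/2 + 2/3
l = -9*w/2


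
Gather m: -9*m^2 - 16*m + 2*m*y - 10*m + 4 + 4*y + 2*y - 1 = -9*m^2 + m*(2*y - 26) + 6*y + 3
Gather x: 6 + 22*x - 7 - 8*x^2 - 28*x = -8*x^2 - 6*x - 1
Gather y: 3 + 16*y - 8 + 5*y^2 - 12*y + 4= 5*y^2 + 4*y - 1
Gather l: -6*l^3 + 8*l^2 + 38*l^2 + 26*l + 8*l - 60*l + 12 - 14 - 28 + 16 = -6*l^3 + 46*l^2 - 26*l - 14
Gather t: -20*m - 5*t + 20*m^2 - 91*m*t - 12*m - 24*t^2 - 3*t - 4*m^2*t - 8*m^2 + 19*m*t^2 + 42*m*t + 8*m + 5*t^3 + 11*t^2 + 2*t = 12*m^2 - 24*m + 5*t^3 + t^2*(19*m - 13) + t*(-4*m^2 - 49*m - 6)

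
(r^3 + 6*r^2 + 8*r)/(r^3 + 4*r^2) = (r + 2)/r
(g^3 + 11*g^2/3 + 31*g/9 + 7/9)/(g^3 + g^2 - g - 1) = (9*g^2 + 24*g + 7)/(9*(g^2 - 1))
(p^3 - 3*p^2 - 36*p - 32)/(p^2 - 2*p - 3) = (p^2 - 4*p - 32)/(p - 3)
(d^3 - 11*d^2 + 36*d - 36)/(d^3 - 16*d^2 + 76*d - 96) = (d - 3)/(d - 8)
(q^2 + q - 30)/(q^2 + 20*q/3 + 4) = 3*(q - 5)/(3*q + 2)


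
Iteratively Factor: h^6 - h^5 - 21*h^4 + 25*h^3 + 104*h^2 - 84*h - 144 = (h + 4)*(h^5 - 5*h^4 - h^3 + 29*h^2 - 12*h - 36) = (h - 3)*(h + 4)*(h^4 - 2*h^3 - 7*h^2 + 8*h + 12) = (h - 3)*(h + 1)*(h + 4)*(h^3 - 3*h^2 - 4*h + 12) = (h - 3)*(h + 1)*(h + 2)*(h + 4)*(h^2 - 5*h + 6) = (h - 3)^2*(h + 1)*(h + 2)*(h + 4)*(h - 2)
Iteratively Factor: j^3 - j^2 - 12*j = (j)*(j^2 - j - 12) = j*(j - 4)*(j + 3)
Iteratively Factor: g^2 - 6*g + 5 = (g - 1)*(g - 5)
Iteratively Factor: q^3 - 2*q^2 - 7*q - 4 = (q - 4)*(q^2 + 2*q + 1) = (q - 4)*(q + 1)*(q + 1)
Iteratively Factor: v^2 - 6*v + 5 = (v - 1)*(v - 5)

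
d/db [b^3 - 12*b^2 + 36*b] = 3*b^2 - 24*b + 36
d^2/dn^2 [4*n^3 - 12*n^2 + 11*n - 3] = 24*n - 24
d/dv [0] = 0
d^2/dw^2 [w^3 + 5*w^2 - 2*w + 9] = 6*w + 10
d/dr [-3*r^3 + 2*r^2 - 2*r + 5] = -9*r^2 + 4*r - 2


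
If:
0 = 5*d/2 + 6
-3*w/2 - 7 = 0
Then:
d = -12/5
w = -14/3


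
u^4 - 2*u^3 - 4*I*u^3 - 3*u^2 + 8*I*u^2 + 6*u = u*(u - 2)*(u - 3*I)*(u - I)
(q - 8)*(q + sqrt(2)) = q^2 - 8*q + sqrt(2)*q - 8*sqrt(2)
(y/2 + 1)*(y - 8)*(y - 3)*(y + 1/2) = y^4/2 - 17*y^3/4 - 5*y^2/4 + 49*y/2 + 12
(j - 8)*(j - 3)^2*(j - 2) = j^4 - 16*j^3 + 85*j^2 - 186*j + 144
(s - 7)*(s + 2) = s^2 - 5*s - 14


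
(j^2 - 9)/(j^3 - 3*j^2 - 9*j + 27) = 1/(j - 3)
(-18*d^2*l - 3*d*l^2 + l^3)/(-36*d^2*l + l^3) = (3*d + l)/(6*d + l)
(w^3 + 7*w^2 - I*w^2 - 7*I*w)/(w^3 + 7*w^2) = (w - I)/w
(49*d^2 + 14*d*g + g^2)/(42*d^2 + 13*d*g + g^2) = (7*d + g)/(6*d + g)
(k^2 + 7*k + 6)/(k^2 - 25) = (k^2 + 7*k + 6)/(k^2 - 25)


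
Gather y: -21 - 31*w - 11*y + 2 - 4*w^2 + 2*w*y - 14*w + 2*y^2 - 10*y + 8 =-4*w^2 - 45*w + 2*y^2 + y*(2*w - 21) - 11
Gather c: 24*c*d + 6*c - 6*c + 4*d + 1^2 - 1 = 24*c*d + 4*d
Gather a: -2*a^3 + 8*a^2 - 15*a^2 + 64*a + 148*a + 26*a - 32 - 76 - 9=-2*a^3 - 7*a^2 + 238*a - 117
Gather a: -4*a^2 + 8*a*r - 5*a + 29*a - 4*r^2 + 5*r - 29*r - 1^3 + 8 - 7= -4*a^2 + a*(8*r + 24) - 4*r^2 - 24*r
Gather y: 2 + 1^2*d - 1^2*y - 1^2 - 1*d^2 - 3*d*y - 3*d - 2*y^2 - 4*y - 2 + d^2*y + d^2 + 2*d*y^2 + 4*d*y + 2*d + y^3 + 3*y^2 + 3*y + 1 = y^3 + y^2*(2*d + 1) + y*(d^2 + d - 2)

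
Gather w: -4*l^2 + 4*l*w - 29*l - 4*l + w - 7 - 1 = -4*l^2 - 33*l + w*(4*l + 1) - 8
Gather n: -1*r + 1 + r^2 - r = r^2 - 2*r + 1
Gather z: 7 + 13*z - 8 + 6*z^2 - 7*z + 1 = 6*z^2 + 6*z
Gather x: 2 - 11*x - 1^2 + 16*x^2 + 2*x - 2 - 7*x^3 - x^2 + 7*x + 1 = -7*x^3 + 15*x^2 - 2*x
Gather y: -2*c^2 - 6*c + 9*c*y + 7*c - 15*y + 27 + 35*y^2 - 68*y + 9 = -2*c^2 + c + 35*y^2 + y*(9*c - 83) + 36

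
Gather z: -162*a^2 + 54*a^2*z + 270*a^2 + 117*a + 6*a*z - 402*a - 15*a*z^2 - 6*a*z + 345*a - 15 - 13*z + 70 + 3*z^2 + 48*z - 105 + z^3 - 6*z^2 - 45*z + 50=108*a^2 + 60*a + z^3 + z^2*(-15*a - 3) + z*(54*a^2 - 10)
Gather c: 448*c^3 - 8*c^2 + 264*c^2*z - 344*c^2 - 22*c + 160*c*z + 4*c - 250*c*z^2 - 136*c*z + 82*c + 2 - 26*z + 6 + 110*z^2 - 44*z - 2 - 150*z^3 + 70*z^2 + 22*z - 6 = 448*c^3 + c^2*(264*z - 352) + c*(-250*z^2 + 24*z + 64) - 150*z^3 + 180*z^2 - 48*z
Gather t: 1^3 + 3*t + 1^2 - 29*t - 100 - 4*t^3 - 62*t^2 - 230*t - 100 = -4*t^3 - 62*t^2 - 256*t - 198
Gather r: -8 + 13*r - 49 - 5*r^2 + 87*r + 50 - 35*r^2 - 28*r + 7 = -40*r^2 + 72*r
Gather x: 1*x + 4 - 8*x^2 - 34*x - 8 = -8*x^2 - 33*x - 4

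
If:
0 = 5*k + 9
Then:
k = -9/5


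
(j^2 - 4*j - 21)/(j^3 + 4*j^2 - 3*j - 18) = (j - 7)/(j^2 + j - 6)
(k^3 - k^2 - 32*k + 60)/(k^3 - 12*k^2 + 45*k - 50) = (k + 6)/(k - 5)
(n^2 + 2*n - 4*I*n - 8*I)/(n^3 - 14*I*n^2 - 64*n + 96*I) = (n + 2)/(n^2 - 10*I*n - 24)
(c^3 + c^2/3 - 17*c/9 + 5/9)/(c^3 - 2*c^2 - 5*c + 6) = (c^2 + 4*c/3 - 5/9)/(c^2 - c - 6)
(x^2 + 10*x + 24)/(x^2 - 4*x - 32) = (x + 6)/(x - 8)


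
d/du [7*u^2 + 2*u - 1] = 14*u + 2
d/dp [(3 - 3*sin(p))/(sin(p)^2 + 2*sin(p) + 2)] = 3*(sin(p)^2 - 2*sin(p) - 4)*cos(p)/(sin(p)^2 + 2*sin(p) + 2)^2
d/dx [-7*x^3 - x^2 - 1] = x*(-21*x - 2)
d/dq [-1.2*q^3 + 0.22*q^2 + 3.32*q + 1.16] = -3.6*q^2 + 0.44*q + 3.32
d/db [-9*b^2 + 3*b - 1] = 3 - 18*b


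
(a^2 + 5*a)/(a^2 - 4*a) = (a + 5)/(a - 4)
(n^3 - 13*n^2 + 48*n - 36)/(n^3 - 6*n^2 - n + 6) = (n - 6)/(n + 1)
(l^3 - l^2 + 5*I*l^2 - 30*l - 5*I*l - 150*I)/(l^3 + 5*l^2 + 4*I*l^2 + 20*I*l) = (l^2 + l*(-6 + 5*I) - 30*I)/(l*(l + 4*I))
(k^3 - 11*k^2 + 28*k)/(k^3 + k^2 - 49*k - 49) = k*(k - 4)/(k^2 + 8*k + 7)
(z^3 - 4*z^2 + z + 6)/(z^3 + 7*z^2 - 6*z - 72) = (z^2 - z - 2)/(z^2 + 10*z + 24)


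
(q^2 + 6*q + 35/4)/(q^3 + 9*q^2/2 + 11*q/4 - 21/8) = 2*(2*q + 5)/(4*q^2 + 4*q - 3)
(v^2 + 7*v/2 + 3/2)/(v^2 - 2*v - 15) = (v + 1/2)/(v - 5)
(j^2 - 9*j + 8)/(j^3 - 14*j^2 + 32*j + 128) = (j - 1)/(j^2 - 6*j - 16)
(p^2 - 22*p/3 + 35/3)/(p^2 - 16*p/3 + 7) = (p - 5)/(p - 3)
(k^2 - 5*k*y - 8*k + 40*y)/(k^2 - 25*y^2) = (k - 8)/(k + 5*y)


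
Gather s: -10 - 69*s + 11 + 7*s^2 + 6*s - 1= 7*s^2 - 63*s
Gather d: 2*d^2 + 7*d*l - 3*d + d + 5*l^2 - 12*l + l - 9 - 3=2*d^2 + d*(7*l - 2) + 5*l^2 - 11*l - 12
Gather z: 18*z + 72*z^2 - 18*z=72*z^2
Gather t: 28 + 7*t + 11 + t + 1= 8*t + 40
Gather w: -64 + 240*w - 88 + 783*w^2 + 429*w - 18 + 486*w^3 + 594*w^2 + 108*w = 486*w^3 + 1377*w^2 + 777*w - 170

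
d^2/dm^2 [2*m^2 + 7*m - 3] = 4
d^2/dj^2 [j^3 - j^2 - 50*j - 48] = 6*j - 2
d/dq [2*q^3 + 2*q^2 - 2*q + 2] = 6*q^2 + 4*q - 2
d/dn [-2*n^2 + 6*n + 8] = 6 - 4*n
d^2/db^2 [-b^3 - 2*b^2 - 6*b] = -6*b - 4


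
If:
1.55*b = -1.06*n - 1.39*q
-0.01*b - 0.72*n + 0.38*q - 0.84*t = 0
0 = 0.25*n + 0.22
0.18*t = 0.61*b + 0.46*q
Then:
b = -0.62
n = -0.88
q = 1.37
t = 1.38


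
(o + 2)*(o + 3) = o^2 + 5*o + 6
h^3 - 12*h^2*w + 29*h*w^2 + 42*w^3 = (h - 7*w)*(h - 6*w)*(h + w)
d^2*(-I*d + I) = -I*d^3 + I*d^2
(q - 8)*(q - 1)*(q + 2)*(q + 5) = q^4 - 2*q^3 - 45*q^2 - 34*q + 80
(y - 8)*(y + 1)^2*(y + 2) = y^4 - 4*y^3 - 27*y^2 - 38*y - 16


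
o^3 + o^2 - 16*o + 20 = (o - 2)^2*(o + 5)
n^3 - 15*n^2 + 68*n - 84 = (n - 7)*(n - 6)*(n - 2)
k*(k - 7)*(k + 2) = k^3 - 5*k^2 - 14*k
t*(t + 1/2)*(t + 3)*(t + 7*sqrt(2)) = t^4 + 7*t^3/2 + 7*sqrt(2)*t^3 + 3*t^2/2 + 49*sqrt(2)*t^2/2 + 21*sqrt(2)*t/2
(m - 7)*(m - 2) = m^2 - 9*m + 14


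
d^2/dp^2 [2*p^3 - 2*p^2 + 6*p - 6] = 12*p - 4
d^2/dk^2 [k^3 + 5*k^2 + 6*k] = 6*k + 10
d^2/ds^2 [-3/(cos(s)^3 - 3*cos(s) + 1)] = 27*(-sin(s)^4 + sin(s)^2 + cos(s) - 2)*sin(s)^2/(cos(s)^3 - 3*cos(s) + 1)^3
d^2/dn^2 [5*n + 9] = 0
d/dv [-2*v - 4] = -2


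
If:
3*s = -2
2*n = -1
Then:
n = -1/2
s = -2/3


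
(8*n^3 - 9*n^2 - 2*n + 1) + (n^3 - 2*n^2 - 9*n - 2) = 9*n^3 - 11*n^2 - 11*n - 1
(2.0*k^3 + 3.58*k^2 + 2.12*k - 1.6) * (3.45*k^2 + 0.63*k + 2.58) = 6.9*k^5 + 13.611*k^4 + 14.7294*k^3 + 5.052*k^2 + 4.4616*k - 4.128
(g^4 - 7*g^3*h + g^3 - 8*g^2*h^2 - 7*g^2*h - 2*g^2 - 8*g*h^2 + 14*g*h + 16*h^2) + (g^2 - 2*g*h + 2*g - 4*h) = g^4 - 7*g^3*h + g^3 - 8*g^2*h^2 - 7*g^2*h - g^2 - 8*g*h^2 + 12*g*h + 2*g + 16*h^2 - 4*h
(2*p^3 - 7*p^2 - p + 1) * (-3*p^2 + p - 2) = -6*p^5 + 23*p^4 - 8*p^3 + 10*p^2 + 3*p - 2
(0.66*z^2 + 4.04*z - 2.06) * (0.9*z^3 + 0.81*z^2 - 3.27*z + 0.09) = 0.594*z^5 + 4.1706*z^4 - 0.7398*z^3 - 14.82*z^2 + 7.0998*z - 0.1854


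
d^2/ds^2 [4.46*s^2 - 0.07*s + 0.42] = 8.92000000000000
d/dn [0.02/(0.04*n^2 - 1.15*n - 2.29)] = (0.023 - 0.0016*n)/(-0.04*n^2 + 1.15*n + 2.29)^2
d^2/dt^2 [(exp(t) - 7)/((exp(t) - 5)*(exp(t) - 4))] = (exp(4*t) - 19*exp(3*t) + 69*exp(2*t) + 173*exp(t) - 860)*exp(t)/(exp(6*t) - 27*exp(5*t) + 303*exp(4*t) - 1809*exp(3*t) + 6060*exp(2*t) - 10800*exp(t) + 8000)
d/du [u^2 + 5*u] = 2*u + 5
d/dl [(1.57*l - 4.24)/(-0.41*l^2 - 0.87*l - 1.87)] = (0.6437*l^2 - 3.4768*l - 6.6247)/(0.1681*l^4 + 0.7134*l^3 + 2.2903*l^2 + 3.2538*l + 3.4969)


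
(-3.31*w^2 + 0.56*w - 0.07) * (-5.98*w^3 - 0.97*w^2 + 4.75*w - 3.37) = 19.7938*w^5 - 0.138100000000001*w^4 - 15.8471*w^3 + 13.8826*w^2 - 2.2197*w + 0.2359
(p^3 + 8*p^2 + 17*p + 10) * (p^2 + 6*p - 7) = p^5 + 14*p^4 + 58*p^3 + 56*p^2 - 59*p - 70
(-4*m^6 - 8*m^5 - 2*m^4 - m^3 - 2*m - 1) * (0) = 0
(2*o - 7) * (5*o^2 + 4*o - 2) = 10*o^3 - 27*o^2 - 32*o + 14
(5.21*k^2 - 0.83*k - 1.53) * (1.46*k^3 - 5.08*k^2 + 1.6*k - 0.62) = 7.6066*k^5 - 27.6786*k^4 + 10.3186*k^3 + 3.2142*k^2 - 1.9334*k + 0.9486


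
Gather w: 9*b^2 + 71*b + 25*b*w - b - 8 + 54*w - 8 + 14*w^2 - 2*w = 9*b^2 + 70*b + 14*w^2 + w*(25*b + 52) - 16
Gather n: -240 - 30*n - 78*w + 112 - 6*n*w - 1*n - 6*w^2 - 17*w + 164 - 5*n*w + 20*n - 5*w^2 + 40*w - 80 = n*(-11*w - 11) - 11*w^2 - 55*w - 44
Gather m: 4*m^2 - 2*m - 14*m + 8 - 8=4*m^2 - 16*m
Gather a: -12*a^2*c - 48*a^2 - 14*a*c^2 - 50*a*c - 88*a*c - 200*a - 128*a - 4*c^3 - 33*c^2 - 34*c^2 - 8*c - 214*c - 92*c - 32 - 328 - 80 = a^2*(-12*c - 48) + a*(-14*c^2 - 138*c - 328) - 4*c^3 - 67*c^2 - 314*c - 440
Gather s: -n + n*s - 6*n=n*s - 7*n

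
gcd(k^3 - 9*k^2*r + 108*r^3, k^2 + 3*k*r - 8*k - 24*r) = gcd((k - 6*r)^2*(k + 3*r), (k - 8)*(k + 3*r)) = k + 3*r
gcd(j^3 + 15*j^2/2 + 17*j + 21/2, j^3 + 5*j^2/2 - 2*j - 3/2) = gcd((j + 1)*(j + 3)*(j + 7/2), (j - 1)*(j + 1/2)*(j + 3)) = j + 3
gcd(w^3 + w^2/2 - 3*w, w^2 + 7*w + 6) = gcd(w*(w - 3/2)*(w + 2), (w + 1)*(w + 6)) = 1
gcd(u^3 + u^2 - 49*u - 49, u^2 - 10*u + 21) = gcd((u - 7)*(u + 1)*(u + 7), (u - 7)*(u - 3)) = u - 7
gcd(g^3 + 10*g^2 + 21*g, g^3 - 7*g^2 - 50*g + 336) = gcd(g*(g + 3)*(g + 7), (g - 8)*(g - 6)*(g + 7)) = g + 7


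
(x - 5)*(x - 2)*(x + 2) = x^3 - 5*x^2 - 4*x + 20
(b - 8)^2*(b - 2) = b^3 - 18*b^2 + 96*b - 128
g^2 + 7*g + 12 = (g + 3)*(g + 4)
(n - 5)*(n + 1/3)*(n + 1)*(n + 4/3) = n^4 - 7*n^3/3 - 101*n^2/9 - 91*n/9 - 20/9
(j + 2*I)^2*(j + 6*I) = j^3 + 10*I*j^2 - 28*j - 24*I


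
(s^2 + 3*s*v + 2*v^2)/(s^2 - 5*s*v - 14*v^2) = (s + v)/(s - 7*v)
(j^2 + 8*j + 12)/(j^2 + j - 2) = (j + 6)/(j - 1)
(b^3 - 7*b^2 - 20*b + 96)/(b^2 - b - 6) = (b^2 - 4*b - 32)/(b + 2)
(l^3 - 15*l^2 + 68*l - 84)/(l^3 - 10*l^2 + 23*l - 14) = (l - 6)/(l - 1)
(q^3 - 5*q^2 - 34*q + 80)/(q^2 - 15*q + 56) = (q^2 + 3*q - 10)/(q - 7)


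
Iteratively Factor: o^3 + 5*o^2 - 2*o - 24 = (o + 4)*(o^2 + o - 6) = (o + 3)*(o + 4)*(o - 2)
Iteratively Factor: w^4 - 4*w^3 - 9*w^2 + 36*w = (w + 3)*(w^3 - 7*w^2 + 12*w) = (w - 4)*(w + 3)*(w^2 - 3*w) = (w - 4)*(w - 3)*(w + 3)*(w)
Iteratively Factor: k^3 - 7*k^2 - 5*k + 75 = (k + 3)*(k^2 - 10*k + 25) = (k - 5)*(k + 3)*(k - 5)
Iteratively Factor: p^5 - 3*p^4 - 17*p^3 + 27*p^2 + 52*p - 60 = (p - 5)*(p^4 + 2*p^3 - 7*p^2 - 8*p + 12) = (p - 5)*(p + 2)*(p^3 - 7*p + 6) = (p - 5)*(p - 2)*(p + 2)*(p^2 + 2*p - 3) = (p - 5)*(p - 2)*(p - 1)*(p + 2)*(p + 3)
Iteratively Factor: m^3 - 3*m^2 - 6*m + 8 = (m - 4)*(m^2 + m - 2) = (m - 4)*(m - 1)*(m + 2)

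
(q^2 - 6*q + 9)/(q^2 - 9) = (q - 3)/(q + 3)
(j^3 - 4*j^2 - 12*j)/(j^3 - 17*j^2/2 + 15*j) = 2*(j + 2)/(2*j - 5)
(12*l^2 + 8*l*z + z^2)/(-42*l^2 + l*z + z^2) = (12*l^2 + 8*l*z + z^2)/(-42*l^2 + l*z + z^2)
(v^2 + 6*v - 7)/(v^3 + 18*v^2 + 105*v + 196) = (v - 1)/(v^2 + 11*v + 28)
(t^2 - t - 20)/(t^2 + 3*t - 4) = (t - 5)/(t - 1)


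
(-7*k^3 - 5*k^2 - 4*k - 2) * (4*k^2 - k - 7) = -28*k^5 - 13*k^4 + 38*k^3 + 31*k^2 + 30*k + 14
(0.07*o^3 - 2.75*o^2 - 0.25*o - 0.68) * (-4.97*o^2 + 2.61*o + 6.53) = -0.3479*o^5 + 13.8502*o^4 - 5.4779*o^3 - 15.2304*o^2 - 3.4073*o - 4.4404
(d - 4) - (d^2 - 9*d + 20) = -d^2 + 10*d - 24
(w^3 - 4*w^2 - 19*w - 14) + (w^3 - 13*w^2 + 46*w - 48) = 2*w^3 - 17*w^2 + 27*w - 62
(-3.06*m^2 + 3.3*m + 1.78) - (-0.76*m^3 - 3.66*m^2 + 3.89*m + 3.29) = 0.76*m^3 + 0.6*m^2 - 0.59*m - 1.51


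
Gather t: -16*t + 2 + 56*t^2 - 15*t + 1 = 56*t^2 - 31*t + 3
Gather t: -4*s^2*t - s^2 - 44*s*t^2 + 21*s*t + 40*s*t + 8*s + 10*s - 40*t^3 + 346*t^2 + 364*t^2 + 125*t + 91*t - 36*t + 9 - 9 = -s^2 + 18*s - 40*t^3 + t^2*(710 - 44*s) + t*(-4*s^2 + 61*s + 180)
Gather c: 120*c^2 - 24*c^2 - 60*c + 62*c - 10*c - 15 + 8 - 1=96*c^2 - 8*c - 8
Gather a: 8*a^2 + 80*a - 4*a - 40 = 8*a^2 + 76*a - 40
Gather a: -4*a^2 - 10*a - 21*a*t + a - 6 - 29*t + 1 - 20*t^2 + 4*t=-4*a^2 + a*(-21*t - 9) - 20*t^2 - 25*t - 5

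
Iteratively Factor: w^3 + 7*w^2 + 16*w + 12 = (w + 2)*(w^2 + 5*w + 6) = (w + 2)^2*(w + 3)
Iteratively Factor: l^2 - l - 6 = (l - 3)*(l + 2)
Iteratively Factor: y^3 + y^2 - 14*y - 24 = (y + 2)*(y^2 - y - 12) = (y - 4)*(y + 2)*(y + 3)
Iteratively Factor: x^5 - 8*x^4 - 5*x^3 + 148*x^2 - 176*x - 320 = (x + 1)*(x^4 - 9*x^3 + 4*x^2 + 144*x - 320) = (x + 1)*(x + 4)*(x^3 - 13*x^2 + 56*x - 80) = (x - 4)*(x + 1)*(x + 4)*(x^2 - 9*x + 20) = (x - 5)*(x - 4)*(x + 1)*(x + 4)*(x - 4)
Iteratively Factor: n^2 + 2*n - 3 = (n + 3)*(n - 1)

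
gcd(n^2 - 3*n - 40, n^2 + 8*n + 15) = n + 5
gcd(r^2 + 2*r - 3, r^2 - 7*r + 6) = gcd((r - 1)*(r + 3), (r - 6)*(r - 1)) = r - 1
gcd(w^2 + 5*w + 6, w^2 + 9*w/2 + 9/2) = w + 3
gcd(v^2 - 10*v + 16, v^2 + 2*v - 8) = v - 2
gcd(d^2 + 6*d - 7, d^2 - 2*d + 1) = d - 1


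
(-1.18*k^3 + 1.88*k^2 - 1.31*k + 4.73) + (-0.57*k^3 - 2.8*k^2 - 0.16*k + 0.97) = -1.75*k^3 - 0.92*k^2 - 1.47*k + 5.7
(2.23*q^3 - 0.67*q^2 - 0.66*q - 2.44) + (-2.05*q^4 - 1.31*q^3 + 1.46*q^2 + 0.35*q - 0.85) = -2.05*q^4 + 0.92*q^3 + 0.79*q^2 - 0.31*q - 3.29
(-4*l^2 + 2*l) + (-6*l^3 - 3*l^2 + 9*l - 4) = -6*l^3 - 7*l^2 + 11*l - 4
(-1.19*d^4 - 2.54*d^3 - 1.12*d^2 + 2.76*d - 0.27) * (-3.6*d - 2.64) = 4.284*d^5 + 12.2856*d^4 + 10.7376*d^3 - 6.9792*d^2 - 6.3144*d + 0.7128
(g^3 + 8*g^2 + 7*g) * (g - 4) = g^4 + 4*g^3 - 25*g^2 - 28*g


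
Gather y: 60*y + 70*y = 130*y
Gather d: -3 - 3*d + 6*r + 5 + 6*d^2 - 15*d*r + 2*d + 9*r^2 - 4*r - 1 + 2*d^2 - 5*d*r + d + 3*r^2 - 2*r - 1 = 8*d^2 - 20*d*r + 12*r^2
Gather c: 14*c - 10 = 14*c - 10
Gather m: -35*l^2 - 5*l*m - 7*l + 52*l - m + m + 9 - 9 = -35*l^2 - 5*l*m + 45*l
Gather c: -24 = -24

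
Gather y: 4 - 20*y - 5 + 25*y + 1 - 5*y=0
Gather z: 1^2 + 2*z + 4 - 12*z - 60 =-10*z - 55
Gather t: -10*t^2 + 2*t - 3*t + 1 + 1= -10*t^2 - t + 2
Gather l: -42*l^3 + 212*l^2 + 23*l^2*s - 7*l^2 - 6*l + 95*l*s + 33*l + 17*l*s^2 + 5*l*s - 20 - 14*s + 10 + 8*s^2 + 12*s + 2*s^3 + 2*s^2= -42*l^3 + l^2*(23*s + 205) + l*(17*s^2 + 100*s + 27) + 2*s^3 + 10*s^2 - 2*s - 10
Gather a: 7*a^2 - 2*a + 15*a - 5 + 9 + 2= 7*a^2 + 13*a + 6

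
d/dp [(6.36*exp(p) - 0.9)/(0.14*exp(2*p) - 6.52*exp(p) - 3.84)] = (-0.8904*exp(2*p) + 0.252000000000002*exp(p) - 30.2904)*exp(p)/(0.0196*exp(4*p) - 1.8256*exp(3*p) + 41.4352*exp(2*p) + 50.0736*exp(p) + 14.7456)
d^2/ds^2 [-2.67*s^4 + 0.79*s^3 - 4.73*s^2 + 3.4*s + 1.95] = -32.04*s^2 + 4.74*s - 9.46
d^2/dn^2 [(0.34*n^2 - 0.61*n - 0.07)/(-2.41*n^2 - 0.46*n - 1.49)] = (7.83973*n^3 + 9.764838*n^2 - 12.677082*n - 2.818958)/(13.997521*n^6 + 8.015178*n^5 + 27.492075*n^4 + 10.00822*n^3 + 16.997175*n^2 + 3.063738*n + 3.307949)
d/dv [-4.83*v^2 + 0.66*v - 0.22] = 0.66 - 9.66*v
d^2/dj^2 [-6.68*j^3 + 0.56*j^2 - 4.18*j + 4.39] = 1.12 - 40.08*j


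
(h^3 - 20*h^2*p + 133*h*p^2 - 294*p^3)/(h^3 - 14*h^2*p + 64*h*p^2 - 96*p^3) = (h^2 - 14*h*p + 49*p^2)/(h^2 - 8*h*p + 16*p^2)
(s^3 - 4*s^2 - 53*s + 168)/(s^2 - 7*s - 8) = (s^2 + 4*s - 21)/(s + 1)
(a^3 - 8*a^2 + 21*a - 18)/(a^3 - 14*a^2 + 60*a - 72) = (a^2 - 6*a + 9)/(a^2 - 12*a + 36)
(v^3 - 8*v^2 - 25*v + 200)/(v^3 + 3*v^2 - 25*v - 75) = (v - 8)/(v + 3)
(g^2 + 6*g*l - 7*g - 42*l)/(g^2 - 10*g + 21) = (g + 6*l)/(g - 3)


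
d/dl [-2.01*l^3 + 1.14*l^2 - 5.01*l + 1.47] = -6.03*l^2 + 2.28*l - 5.01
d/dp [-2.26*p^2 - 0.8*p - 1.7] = -4.52*p - 0.8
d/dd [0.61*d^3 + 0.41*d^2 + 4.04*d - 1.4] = 1.83*d^2 + 0.82*d + 4.04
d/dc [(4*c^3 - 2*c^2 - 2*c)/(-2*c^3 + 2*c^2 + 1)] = 2*(2*c^4 - 4*c^3 + 8*c^2 - 2*c - 1)/(4*c^6 - 8*c^5 + 4*c^4 - 4*c^3 + 4*c^2 + 1)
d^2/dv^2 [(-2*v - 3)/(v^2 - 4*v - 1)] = 2*(4*(v - 2)^2*(2*v + 3) + (6*v - 5)*(-v^2 + 4*v + 1))/(-v^2 + 4*v + 1)^3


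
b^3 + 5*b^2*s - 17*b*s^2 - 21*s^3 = (b - 3*s)*(b + s)*(b + 7*s)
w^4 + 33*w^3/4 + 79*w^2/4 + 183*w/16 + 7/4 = (w + 1/4)*(w + 1/2)*(w + 7/2)*(w + 4)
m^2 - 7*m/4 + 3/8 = (m - 3/2)*(m - 1/4)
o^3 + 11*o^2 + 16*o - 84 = (o - 2)*(o + 6)*(o + 7)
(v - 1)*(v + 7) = v^2 + 6*v - 7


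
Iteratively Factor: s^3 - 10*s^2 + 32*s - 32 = (s - 4)*(s^2 - 6*s + 8) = (s - 4)^2*(s - 2)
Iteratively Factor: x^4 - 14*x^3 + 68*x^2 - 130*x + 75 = (x - 5)*(x^3 - 9*x^2 + 23*x - 15) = (x - 5)^2*(x^2 - 4*x + 3) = (x - 5)^2*(x - 1)*(x - 3)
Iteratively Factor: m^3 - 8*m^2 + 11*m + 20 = (m - 4)*(m^2 - 4*m - 5) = (m - 4)*(m + 1)*(m - 5)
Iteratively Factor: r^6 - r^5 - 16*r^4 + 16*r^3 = (r)*(r^5 - r^4 - 16*r^3 + 16*r^2) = r*(r - 4)*(r^4 + 3*r^3 - 4*r^2) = r*(r - 4)*(r - 1)*(r^3 + 4*r^2) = r^2*(r - 4)*(r - 1)*(r^2 + 4*r) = r^3*(r - 4)*(r - 1)*(r + 4)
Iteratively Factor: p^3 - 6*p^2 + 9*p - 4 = (p - 4)*(p^2 - 2*p + 1) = (p - 4)*(p - 1)*(p - 1)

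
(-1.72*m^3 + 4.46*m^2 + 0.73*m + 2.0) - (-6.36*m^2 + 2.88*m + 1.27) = -1.72*m^3 + 10.82*m^2 - 2.15*m + 0.73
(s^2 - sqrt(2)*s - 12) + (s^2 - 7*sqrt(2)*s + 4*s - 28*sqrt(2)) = 2*s^2 - 8*sqrt(2)*s + 4*s - 28*sqrt(2) - 12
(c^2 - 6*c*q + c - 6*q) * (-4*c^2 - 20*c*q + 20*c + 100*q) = -4*c^4 + 4*c^3*q + 16*c^3 + 120*c^2*q^2 - 16*c^2*q + 20*c^2 - 480*c*q^2 - 20*c*q - 600*q^2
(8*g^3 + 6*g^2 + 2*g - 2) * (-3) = -24*g^3 - 18*g^2 - 6*g + 6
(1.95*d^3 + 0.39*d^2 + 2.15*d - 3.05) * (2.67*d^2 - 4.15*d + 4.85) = 5.2065*d^5 - 7.0512*d^4 + 13.5795*d^3 - 15.1745*d^2 + 23.085*d - 14.7925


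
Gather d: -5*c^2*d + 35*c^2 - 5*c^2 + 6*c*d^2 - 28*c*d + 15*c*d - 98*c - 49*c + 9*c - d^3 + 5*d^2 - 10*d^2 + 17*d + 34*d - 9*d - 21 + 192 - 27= 30*c^2 - 138*c - d^3 + d^2*(6*c - 5) + d*(-5*c^2 - 13*c + 42) + 144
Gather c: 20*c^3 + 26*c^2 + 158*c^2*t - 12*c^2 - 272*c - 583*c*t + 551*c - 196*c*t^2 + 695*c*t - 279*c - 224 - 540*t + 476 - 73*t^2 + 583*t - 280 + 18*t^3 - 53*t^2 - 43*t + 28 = 20*c^3 + c^2*(158*t + 14) + c*(-196*t^2 + 112*t) + 18*t^3 - 126*t^2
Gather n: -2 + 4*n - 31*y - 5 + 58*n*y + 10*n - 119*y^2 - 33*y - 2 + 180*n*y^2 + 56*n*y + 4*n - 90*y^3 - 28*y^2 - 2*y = n*(180*y^2 + 114*y + 18) - 90*y^3 - 147*y^2 - 66*y - 9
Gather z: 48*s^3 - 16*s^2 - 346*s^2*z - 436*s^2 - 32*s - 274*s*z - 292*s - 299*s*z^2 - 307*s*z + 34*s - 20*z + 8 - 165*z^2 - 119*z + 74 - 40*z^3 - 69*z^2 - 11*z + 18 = 48*s^3 - 452*s^2 - 290*s - 40*z^3 + z^2*(-299*s - 234) + z*(-346*s^2 - 581*s - 150) + 100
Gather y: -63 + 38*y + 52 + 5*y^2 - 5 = 5*y^2 + 38*y - 16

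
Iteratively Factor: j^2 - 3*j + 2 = (j - 2)*(j - 1)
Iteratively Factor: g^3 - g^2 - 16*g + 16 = (g + 4)*(g^2 - 5*g + 4) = (g - 4)*(g + 4)*(g - 1)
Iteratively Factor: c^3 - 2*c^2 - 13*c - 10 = (c + 2)*(c^2 - 4*c - 5) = (c + 1)*(c + 2)*(c - 5)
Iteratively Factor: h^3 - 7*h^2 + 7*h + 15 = (h + 1)*(h^2 - 8*h + 15) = (h - 3)*(h + 1)*(h - 5)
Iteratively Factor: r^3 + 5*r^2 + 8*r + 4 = (r + 2)*(r^2 + 3*r + 2) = (r + 1)*(r + 2)*(r + 2)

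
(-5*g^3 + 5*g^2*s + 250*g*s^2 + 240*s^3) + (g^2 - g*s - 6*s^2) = -5*g^3 + 5*g^2*s + g^2 + 250*g*s^2 - g*s + 240*s^3 - 6*s^2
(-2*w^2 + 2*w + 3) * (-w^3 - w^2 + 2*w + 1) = 2*w^5 - 9*w^3 - w^2 + 8*w + 3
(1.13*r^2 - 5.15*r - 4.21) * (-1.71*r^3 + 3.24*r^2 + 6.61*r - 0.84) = -1.9323*r^5 + 12.4677*r^4 - 2.01760000000001*r^3 - 48.6311*r^2 - 23.5021*r + 3.5364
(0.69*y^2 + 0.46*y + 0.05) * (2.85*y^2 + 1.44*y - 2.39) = 1.9665*y^4 + 2.3046*y^3 - 0.8442*y^2 - 1.0274*y - 0.1195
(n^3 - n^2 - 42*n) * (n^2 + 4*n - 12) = n^5 + 3*n^4 - 58*n^3 - 156*n^2 + 504*n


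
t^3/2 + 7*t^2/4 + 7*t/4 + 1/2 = (t/2 + 1)*(t + 1/2)*(t + 1)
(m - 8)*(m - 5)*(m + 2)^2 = m^4 - 9*m^3 - 8*m^2 + 108*m + 160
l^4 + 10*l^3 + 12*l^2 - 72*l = l*(l - 2)*(l + 6)^2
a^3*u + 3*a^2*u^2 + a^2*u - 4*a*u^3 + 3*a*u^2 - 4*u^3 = (a - u)*(a + 4*u)*(a*u + u)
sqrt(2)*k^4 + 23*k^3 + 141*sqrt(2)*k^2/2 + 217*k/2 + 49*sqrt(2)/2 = (k + sqrt(2)/2)*(k + 7*sqrt(2)/2)*(k + 7*sqrt(2))*(sqrt(2)*k + 1)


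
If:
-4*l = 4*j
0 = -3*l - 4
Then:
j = 4/3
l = -4/3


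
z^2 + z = z*(z + 1)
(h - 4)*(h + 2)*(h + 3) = h^3 + h^2 - 14*h - 24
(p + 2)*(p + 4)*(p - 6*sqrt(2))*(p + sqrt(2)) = p^4 - 5*sqrt(2)*p^3 + 6*p^3 - 30*sqrt(2)*p^2 - 4*p^2 - 72*p - 40*sqrt(2)*p - 96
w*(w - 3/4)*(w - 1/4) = w^3 - w^2 + 3*w/16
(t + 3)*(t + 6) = t^2 + 9*t + 18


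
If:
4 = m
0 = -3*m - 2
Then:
No Solution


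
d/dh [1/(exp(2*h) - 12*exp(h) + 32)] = 2*(6 - exp(h))*exp(h)/(exp(2*h) - 12*exp(h) + 32)^2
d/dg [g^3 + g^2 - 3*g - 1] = 3*g^2 + 2*g - 3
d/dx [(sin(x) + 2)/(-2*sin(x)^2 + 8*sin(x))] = (cos(x) + 4/tan(x) - 8*cos(x)/sin(x)^2)/(2*(sin(x) - 4)^2)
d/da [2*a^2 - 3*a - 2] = 4*a - 3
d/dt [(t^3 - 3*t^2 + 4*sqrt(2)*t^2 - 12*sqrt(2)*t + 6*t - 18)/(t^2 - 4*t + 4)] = (t^3 - 6*t^2 - 4*sqrt(2)*t + 6*t + 24 + 24*sqrt(2))/(t^3 - 6*t^2 + 12*t - 8)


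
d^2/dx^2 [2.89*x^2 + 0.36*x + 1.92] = 5.78000000000000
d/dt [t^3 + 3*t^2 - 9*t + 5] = 3*t^2 + 6*t - 9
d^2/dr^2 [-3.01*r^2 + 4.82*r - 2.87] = -6.02000000000000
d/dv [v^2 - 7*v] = 2*v - 7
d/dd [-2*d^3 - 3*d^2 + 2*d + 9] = -6*d^2 - 6*d + 2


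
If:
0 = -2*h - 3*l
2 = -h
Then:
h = -2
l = 4/3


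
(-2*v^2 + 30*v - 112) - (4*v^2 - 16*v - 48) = -6*v^2 + 46*v - 64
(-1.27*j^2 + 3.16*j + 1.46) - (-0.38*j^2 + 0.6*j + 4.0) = -0.89*j^2 + 2.56*j - 2.54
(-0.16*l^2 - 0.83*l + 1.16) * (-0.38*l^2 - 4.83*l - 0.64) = 0.0608*l^4 + 1.0882*l^3 + 3.6705*l^2 - 5.0716*l - 0.7424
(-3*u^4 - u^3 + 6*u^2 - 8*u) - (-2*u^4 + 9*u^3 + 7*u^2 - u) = -u^4 - 10*u^3 - u^2 - 7*u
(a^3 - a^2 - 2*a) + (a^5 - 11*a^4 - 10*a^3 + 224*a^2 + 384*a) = a^5 - 11*a^4 - 9*a^3 + 223*a^2 + 382*a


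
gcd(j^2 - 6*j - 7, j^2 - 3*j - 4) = j + 1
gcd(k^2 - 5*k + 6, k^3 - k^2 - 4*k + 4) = k - 2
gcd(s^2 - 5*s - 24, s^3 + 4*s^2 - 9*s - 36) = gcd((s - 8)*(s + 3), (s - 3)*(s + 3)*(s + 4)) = s + 3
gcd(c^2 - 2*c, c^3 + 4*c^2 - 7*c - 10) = c - 2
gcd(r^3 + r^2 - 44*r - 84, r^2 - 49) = r - 7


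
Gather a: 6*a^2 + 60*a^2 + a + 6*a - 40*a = 66*a^2 - 33*a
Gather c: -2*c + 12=12 - 2*c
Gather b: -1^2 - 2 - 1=-4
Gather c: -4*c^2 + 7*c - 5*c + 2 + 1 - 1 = -4*c^2 + 2*c + 2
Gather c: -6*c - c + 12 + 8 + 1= 21 - 7*c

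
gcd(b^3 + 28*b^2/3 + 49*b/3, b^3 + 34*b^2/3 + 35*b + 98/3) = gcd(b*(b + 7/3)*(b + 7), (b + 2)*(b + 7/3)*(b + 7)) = b^2 + 28*b/3 + 49/3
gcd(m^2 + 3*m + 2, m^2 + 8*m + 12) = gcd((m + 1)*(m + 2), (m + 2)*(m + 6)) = m + 2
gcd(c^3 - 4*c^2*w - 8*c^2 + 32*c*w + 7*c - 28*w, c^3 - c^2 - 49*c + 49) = c^2 - 8*c + 7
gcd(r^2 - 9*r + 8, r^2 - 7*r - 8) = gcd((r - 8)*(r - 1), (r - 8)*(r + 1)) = r - 8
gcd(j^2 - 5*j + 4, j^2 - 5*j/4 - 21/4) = 1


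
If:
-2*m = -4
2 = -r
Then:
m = 2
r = -2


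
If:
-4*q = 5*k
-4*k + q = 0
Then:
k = 0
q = 0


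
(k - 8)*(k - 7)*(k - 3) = k^3 - 18*k^2 + 101*k - 168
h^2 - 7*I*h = h*(h - 7*I)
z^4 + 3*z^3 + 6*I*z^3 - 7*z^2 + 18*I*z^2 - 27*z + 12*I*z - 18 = (z + 1)*(z + 2)*(z + 3*I)^2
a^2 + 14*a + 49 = (a + 7)^2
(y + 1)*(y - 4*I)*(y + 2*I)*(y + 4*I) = y^4 + y^3 + 2*I*y^3 + 16*y^2 + 2*I*y^2 + 16*y + 32*I*y + 32*I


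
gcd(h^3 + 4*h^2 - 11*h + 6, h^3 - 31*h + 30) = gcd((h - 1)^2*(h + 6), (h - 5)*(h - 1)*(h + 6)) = h^2 + 5*h - 6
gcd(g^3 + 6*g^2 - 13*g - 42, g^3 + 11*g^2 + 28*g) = g + 7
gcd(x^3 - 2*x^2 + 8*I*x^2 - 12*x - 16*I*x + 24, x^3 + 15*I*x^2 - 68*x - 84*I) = x^2 + 8*I*x - 12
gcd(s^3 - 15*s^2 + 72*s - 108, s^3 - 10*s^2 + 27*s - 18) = s^2 - 9*s + 18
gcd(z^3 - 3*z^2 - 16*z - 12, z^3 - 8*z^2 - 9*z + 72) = 1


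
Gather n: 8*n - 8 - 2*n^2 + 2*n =-2*n^2 + 10*n - 8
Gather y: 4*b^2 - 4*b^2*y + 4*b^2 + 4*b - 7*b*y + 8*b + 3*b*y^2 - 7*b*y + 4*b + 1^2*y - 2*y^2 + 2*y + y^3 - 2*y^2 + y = 8*b^2 + 16*b + y^3 + y^2*(3*b - 4) + y*(-4*b^2 - 14*b + 4)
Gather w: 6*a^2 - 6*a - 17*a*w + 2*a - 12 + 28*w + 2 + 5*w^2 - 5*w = 6*a^2 - 4*a + 5*w^2 + w*(23 - 17*a) - 10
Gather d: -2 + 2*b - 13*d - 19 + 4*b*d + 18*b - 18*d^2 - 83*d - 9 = 20*b - 18*d^2 + d*(4*b - 96) - 30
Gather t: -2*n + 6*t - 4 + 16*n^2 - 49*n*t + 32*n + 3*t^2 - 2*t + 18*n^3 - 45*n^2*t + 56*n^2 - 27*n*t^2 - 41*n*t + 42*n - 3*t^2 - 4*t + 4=18*n^3 + 72*n^2 - 27*n*t^2 + 72*n + t*(-45*n^2 - 90*n)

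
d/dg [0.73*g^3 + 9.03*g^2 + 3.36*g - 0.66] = 2.19*g^2 + 18.06*g + 3.36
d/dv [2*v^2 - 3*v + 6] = 4*v - 3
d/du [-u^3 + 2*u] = 2 - 3*u^2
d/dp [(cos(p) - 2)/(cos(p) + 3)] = -5*sin(p)/(cos(p) + 3)^2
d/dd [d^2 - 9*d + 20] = 2*d - 9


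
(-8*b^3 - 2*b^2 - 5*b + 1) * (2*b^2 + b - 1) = -16*b^5 - 12*b^4 - 4*b^3 - b^2 + 6*b - 1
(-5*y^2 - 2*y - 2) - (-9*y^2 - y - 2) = 4*y^2 - y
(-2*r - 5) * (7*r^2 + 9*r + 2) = -14*r^3 - 53*r^2 - 49*r - 10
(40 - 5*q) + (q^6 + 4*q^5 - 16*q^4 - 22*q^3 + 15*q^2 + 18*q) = q^6 + 4*q^5 - 16*q^4 - 22*q^3 + 15*q^2 + 13*q + 40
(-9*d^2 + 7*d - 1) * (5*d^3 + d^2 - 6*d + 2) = -45*d^5 + 26*d^4 + 56*d^3 - 61*d^2 + 20*d - 2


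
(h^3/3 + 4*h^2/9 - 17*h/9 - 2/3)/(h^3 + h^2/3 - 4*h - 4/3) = (h + 3)/(3*(h + 2))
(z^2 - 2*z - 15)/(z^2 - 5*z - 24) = (z - 5)/(z - 8)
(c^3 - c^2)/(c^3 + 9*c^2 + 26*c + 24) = c^2*(c - 1)/(c^3 + 9*c^2 + 26*c + 24)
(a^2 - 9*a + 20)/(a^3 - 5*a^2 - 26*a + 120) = (a - 5)/(a^2 - a - 30)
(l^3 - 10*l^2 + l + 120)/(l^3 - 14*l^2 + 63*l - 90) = (l^2 - 5*l - 24)/(l^2 - 9*l + 18)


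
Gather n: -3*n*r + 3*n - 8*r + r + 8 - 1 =n*(3 - 3*r) - 7*r + 7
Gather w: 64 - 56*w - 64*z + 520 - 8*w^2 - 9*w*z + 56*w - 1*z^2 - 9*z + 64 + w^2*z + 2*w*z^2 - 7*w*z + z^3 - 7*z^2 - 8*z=w^2*(z - 8) + w*(2*z^2 - 16*z) + z^3 - 8*z^2 - 81*z + 648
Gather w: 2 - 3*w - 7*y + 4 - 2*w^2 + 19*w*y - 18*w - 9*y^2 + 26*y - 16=-2*w^2 + w*(19*y - 21) - 9*y^2 + 19*y - 10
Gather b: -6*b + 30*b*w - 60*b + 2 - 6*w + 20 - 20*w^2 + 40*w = b*(30*w - 66) - 20*w^2 + 34*w + 22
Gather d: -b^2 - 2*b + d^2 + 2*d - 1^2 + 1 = -b^2 - 2*b + d^2 + 2*d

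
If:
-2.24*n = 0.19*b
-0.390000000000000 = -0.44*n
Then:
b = -10.45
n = 0.89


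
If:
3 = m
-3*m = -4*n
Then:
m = 3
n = 9/4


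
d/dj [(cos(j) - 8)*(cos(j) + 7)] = sin(j) - sin(2*j)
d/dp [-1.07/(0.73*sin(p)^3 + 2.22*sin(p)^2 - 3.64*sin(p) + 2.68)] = (2.3433*sin(p)^2 + 4.7508*sin(p) - 3.8948)*cos(p)/(0.73*sin(p)^3 + 2.22*sin(p)^2 - 3.64*sin(p) + 2.68)^2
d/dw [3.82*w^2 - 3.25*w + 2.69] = 7.64*w - 3.25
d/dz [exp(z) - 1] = exp(z)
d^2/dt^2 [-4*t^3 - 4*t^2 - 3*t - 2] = -24*t - 8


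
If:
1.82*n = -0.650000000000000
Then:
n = -0.36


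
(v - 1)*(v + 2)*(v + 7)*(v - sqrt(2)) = v^4 - sqrt(2)*v^3 + 8*v^3 - 8*sqrt(2)*v^2 + 5*v^2 - 14*v - 5*sqrt(2)*v + 14*sqrt(2)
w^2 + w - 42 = (w - 6)*(w + 7)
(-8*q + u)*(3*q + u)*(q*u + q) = -24*q^3*u - 24*q^3 - 5*q^2*u^2 - 5*q^2*u + q*u^3 + q*u^2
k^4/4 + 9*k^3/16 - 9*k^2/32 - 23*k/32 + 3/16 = (k/4 + 1/2)*(k - 1)*(k - 1/4)*(k + 3/2)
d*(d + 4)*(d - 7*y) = d^3 - 7*d^2*y + 4*d^2 - 28*d*y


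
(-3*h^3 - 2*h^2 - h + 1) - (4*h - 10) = -3*h^3 - 2*h^2 - 5*h + 11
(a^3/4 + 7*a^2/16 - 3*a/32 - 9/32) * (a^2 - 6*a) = a^5/4 - 17*a^4/16 - 87*a^3/32 + 9*a^2/32 + 27*a/16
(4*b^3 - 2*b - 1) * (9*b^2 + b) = 36*b^5 + 4*b^4 - 18*b^3 - 11*b^2 - b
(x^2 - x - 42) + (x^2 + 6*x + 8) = 2*x^2 + 5*x - 34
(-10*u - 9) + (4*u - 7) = -6*u - 16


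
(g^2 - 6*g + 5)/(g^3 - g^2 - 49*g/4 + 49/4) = 4*(g - 5)/(4*g^2 - 49)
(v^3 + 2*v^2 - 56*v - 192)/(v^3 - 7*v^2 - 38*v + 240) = (v + 4)/(v - 5)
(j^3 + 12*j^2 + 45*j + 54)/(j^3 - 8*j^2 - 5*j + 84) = (j^2 + 9*j + 18)/(j^2 - 11*j + 28)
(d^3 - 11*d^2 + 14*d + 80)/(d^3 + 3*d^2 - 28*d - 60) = (d - 8)/(d + 6)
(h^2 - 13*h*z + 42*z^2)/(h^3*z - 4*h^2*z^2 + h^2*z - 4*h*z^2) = (h^2 - 13*h*z + 42*z^2)/(h*z*(h^2 - 4*h*z + h - 4*z))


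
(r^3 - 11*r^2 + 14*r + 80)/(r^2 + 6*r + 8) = (r^2 - 13*r + 40)/(r + 4)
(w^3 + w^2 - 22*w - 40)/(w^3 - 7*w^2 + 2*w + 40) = (w + 4)/(w - 4)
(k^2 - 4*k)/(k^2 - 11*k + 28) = k/(k - 7)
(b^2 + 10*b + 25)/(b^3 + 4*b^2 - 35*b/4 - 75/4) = 4*(b + 5)/(4*b^2 - 4*b - 15)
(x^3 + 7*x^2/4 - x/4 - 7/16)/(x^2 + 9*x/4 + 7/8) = x - 1/2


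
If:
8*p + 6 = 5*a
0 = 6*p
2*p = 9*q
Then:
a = 6/5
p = 0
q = 0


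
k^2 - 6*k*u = k*(k - 6*u)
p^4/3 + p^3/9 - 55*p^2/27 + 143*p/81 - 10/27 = (p/3 + 1)*(p - 5/3)*(p - 2/3)*(p - 1/3)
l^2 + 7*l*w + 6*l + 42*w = (l + 6)*(l + 7*w)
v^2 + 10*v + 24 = (v + 4)*(v + 6)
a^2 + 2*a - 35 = (a - 5)*(a + 7)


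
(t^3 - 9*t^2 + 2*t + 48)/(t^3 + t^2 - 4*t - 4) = (t^2 - 11*t + 24)/(t^2 - t - 2)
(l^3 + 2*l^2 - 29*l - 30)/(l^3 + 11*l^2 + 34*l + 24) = (l - 5)/(l + 4)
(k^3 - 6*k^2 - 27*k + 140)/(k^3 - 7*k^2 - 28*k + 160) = (k - 7)/(k - 8)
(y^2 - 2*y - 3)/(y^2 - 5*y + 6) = (y + 1)/(y - 2)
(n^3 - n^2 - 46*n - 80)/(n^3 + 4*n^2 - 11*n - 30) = (n - 8)/(n - 3)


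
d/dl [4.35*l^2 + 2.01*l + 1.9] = 8.7*l + 2.01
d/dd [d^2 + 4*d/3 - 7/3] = 2*d + 4/3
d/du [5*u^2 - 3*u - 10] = 10*u - 3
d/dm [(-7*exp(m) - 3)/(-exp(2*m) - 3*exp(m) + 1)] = (-(2*exp(m) + 3)*(7*exp(m) + 3) + 7*exp(2*m) + 21*exp(m) - 7)*exp(m)/(exp(2*m) + 3*exp(m) - 1)^2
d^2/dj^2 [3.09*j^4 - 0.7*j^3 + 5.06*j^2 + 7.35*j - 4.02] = 37.08*j^2 - 4.2*j + 10.12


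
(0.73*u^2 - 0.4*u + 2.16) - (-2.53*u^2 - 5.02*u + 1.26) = 3.26*u^2 + 4.62*u + 0.9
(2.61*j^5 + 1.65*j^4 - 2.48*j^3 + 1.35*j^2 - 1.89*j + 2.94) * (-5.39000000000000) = -14.0679*j^5 - 8.8935*j^4 + 13.3672*j^3 - 7.2765*j^2 + 10.1871*j - 15.8466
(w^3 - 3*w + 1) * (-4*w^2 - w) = -4*w^5 - w^4 + 12*w^3 - w^2 - w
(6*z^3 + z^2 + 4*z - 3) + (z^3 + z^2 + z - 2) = 7*z^3 + 2*z^2 + 5*z - 5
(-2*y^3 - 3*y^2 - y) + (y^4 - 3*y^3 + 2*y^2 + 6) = y^4 - 5*y^3 - y^2 - y + 6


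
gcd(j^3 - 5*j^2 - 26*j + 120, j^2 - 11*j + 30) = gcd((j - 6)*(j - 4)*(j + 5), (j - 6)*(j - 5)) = j - 6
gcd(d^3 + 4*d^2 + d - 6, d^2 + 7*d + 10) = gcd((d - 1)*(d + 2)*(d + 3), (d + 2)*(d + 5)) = d + 2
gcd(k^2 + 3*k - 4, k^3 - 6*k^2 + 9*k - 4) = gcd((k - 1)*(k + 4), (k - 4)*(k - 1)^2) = k - 1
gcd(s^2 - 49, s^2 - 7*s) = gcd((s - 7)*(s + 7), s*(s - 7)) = s - 7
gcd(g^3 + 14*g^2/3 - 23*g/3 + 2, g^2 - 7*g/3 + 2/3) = g - 1/3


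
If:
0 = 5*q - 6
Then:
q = 6/5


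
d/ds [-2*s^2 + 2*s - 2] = 2 - 4*s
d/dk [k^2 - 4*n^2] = 2*k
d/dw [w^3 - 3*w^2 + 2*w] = 3*w^2 - 6*w + 2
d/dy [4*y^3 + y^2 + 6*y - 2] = 12*y^2 + 2*y + 6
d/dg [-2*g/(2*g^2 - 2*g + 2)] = (-g^2 + g*(2*g - 1) + g - 1)/(g^2 - g + 1)^2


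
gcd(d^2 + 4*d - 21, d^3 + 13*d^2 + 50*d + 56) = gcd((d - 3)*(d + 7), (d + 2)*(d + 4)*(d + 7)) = d + 7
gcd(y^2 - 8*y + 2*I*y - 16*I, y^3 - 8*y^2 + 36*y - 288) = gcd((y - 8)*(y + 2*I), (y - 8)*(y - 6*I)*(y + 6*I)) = y - 8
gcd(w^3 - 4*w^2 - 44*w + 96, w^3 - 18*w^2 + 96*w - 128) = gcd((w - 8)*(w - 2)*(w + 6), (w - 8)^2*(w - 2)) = w^2 - 10*w + 16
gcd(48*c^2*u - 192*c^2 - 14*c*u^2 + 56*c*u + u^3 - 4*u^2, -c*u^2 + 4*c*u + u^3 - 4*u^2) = u - 4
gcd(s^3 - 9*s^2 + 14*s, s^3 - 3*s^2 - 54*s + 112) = s - 2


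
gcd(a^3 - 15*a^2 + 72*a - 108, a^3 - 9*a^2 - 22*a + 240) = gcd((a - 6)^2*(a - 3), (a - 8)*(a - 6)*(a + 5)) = a - 6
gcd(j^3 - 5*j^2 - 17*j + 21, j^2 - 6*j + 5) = j - 1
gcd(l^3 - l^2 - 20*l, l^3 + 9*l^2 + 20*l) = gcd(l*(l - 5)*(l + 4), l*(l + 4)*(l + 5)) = l^2 + 4*l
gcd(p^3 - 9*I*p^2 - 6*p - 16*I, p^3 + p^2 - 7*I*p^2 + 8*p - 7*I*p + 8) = p^2 - 7*I*p + 8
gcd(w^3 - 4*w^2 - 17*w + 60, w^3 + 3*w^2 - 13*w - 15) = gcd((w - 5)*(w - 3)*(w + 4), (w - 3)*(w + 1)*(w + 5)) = w - 3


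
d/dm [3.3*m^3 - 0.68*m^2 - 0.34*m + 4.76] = 9.9*m^2 - 1.36*m - 0.34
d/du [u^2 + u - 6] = 2*u + 1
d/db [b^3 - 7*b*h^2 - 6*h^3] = 3*b^2 - 7*h^2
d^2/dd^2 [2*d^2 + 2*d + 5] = 4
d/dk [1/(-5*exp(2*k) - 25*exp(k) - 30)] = (2*exp(k) + 5)*exp(k)/(5*(exp(2*k) + 5*exp(k) + 6)^2)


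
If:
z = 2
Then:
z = 2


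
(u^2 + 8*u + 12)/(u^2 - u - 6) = (u + 6)/(u - 3)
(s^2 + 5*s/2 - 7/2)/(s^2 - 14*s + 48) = (2*s^2 + 5*s - 7)/(2*(s^2 - 14*s + 48))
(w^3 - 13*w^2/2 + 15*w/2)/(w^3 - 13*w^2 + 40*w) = (w - 3/2)/(w - 8)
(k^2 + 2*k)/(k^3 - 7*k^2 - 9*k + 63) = k*(k + 2)/(k^3 - 7*k^2 - 9*k + 63)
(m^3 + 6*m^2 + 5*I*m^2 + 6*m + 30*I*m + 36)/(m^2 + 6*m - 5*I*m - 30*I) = (m^2 + 5*I*m + 6)/(m - 5*I)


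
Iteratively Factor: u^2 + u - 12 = (u + 4)*(u - 3)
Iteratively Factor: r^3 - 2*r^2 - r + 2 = (r + 1)*(r^2 - 3*r + 2) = (r - 1)*(r + 1)*(r - 2)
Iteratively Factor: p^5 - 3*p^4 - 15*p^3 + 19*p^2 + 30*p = (p - 2)*(p^4 - p^3 - 17*p^2 - 15*p) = (p - 5)*(p - 2)*(p^3 + 4*p^2 + 3*p) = (p - 5)*(p - 2)*(p + 1)*(p^2 + 3*p) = p*(p - 5)*(p - 2)*(p + 1)*(p + 3)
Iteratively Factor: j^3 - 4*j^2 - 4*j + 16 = (j + 2)*(j^2 - 6*j + 8) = (j - 4)*(j + 2)*(j - 2)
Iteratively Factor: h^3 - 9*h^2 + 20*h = (h)*(h^2 - 9*h + 20) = h*(h - 4)*(h - 5)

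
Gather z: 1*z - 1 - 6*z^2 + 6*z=-6*z^2 + 7*z - 1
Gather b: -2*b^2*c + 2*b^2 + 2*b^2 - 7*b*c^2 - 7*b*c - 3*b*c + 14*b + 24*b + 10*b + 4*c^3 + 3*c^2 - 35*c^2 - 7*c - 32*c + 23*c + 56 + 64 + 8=b^2*(4 - 2*c) + b*(-7*c^2 - 10*c + 48) + 4*c^3 - 32*c^2 - 16*c + 128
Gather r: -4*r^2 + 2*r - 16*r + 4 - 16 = -4*r^2 - 14*r - 12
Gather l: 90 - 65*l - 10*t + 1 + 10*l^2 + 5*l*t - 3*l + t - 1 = 10*l^2 + l*(5*t - 68) - 9*t + 90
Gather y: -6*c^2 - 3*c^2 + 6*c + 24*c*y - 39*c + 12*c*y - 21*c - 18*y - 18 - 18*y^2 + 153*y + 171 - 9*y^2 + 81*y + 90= -9*c^2 - 54*c - 27*y^2 + y*(36*c + 216) + 243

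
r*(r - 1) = r^2 - r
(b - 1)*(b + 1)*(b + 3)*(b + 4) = b^4 + 7*b^3 + 11*b^2 - 7*b - 12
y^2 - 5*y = y*(y - 5)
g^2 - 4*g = g*(g - 4)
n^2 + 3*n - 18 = (n - 3)*(n + 6)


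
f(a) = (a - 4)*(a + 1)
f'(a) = 2*a - 3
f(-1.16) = 0.83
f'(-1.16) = -5.32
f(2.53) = -5.19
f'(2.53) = 2.06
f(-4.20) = 26.24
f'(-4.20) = -11.40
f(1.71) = -6.21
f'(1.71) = 0.42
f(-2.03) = 6.21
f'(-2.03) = -7.06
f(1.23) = -6.18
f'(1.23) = -0.54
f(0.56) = -5.37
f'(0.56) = -1.88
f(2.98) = -4.06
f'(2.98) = 2.96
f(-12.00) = 176.00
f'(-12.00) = -27.00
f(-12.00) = 176.00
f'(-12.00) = -27.00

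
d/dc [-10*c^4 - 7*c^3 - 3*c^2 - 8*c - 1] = -40*c^3 - 21*c^2 - 6*c - 8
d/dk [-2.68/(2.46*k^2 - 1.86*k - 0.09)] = (13.1856*k - 4.9848)/(-2.46*k^2 + 1.86*k + 0.09)^2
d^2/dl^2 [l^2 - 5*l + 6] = 2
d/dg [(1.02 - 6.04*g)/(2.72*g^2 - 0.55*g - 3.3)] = (16.4288*g^2 - 5.5488*g + 20.493)/(7.3984*g^4 - 2.992*g^3 - 17.6495*g^2 + 3.63*g + 10.89)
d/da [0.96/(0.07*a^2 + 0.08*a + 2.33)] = (-0.1344*a - 0.0768)/(0.07*a^2 + 0.08*a + 2.33)^2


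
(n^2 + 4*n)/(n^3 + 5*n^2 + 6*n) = (n + 4)/(n^2 + 5*n + 6)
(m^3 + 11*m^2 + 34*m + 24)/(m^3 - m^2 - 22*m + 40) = (m^3 + 11*m^2 + 34*m + 24)/(m^3 - m^2 - 22*m + 40)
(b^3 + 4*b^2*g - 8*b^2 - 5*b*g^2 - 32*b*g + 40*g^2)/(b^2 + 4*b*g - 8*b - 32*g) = (b^2 + 4*b*g - 5*g^2)/(b + 4*g)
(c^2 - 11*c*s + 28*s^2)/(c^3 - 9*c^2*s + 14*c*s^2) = (-c + 4*s)/(c*(-c + 2*s))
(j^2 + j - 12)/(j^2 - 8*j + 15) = (j + 4)/(j - 5)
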